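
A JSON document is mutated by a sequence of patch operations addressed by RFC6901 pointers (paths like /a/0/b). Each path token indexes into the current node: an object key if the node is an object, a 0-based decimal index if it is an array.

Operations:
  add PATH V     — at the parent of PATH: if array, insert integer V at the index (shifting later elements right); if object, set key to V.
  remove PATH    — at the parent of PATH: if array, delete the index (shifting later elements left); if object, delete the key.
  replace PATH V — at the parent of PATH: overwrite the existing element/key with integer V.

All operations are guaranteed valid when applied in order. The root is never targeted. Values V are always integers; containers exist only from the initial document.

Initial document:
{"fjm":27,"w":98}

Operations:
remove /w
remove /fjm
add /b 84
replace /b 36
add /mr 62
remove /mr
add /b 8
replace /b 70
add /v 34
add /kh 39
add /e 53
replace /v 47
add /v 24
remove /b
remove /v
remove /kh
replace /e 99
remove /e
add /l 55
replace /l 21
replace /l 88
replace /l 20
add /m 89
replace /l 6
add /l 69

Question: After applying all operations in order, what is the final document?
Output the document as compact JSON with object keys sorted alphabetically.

Answer: {"l":69,"m":89}

Derivation:
After op 1 (remove /w): {"fjm":27}
After op 2 (remove /fjm): {}
After op 3 (add /b 84): {"b":84}
After op 4 (replace /b 36): {"b":36}
After op 5 (add /mr 62): {"b":36,"mr":62}
After op 6 (remove /mr): {"b":36}
After op 7 (add /b 8): {"b":8}
After op 8 (replace /b 70): {"b":70}
After op 9 (add /v 34): {"b":70,"v":34}
After op 10 (add /kh 39): {"b":70,"kh":39,"v":34}
After op 11 (add /e 53): {"b":70,"e":53,"kh":39,"v":34}
After op 12 (replace /v 47): {"b":70,"e":53,"kh":39,"v":47}
After op 13 (add /v 24): {"b":70,"e":53,"kh":39,"v":24}
After op 14 (remove /b): {"e":53,"kh":39,"v":24}
After op 15 (remove /v): {"e":53,"kh":39}
After op 16 (remove /kh): {"e":53}
After op 17 (replace /e 99): {"e":99}
After op 18 (remove /e): {}
After op 19 (add /l 55): {"l":55}
After op 20 (replace /l 21): {"l":21}
After op 21 (replace /l 88): {"l":88}
After op 22 (replace /l 20): {"l":20}
After op 23 (add /m 89): {"l":20,"m":89}
After op 24 (replace /l 6): {"l":6,"m":89}
After op 25 (add /l 69): {"l":69,"m":89}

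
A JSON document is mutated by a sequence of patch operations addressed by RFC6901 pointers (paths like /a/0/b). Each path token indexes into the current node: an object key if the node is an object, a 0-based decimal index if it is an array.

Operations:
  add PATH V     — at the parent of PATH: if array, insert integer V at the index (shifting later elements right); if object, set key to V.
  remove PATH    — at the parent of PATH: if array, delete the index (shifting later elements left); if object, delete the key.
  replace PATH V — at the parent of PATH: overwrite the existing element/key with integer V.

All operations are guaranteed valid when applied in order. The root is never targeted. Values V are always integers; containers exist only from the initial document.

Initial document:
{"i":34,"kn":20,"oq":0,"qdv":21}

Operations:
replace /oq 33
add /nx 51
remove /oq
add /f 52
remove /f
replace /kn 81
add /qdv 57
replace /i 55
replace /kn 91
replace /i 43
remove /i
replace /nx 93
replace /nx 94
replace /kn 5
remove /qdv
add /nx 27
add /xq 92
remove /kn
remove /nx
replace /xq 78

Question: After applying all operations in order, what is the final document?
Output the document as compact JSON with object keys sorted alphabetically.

After op 1 (replace /oq 33): {"i":34,"kn":20,"oq":33,"qdv":21}
After op 2 (add /nx 51): {"i":34,"kn":20,"nx":51,"oq":33,"qdv":21}
After op 3 (remove /oq): {"i":34,"kn":20,"nx":51,"qdv":21}
After op 4 (add /f 52): {"f":52,"i":34,"kn":20,"nx":51,"qdv":21}
After op 5 (remove /f): {"i":34,"kn":20,"nx":51,"qdv":21}
After op 6 (replace /kn 81): {"i":34,"kn":81,"nx":51,"qdv":21}
After op 7 (add /qdv 57): {"i":34,"kn":81,"nx":51,"qdv":57}
After op 8 (replace /i 55): {"i":55,"kn":81,"nx":51,"qdv":57}
After op 9 (replace /kn 91): {"i":55,"kn":91,"nx":51,"qdv":57}
After op 10 (replace /i 43): {"i":43,"kn":91,"nx":51,"qdv":57}
After op 11 (remove /i): {"kn":91,"nx":51,"qdv":57}
After op 12 (replace /nx 93): {"kn":91,"nx":93,"qdv":57}
After op 13 (replace /nx 94): {"kn":91,"nx":94,"qdv":57}
After op 14 (replace /kn 5): {"kn":5,"nx":94,"qdv":57}
After op 15 (remove /qdv): {"kn":5,"nx":94}
After op 16 (add /nx 27): {"kn":5,"nx":27}
After op 17 (add /xq 92): {"kn":5,"nx":27,"xq":92}
After op 18 (remove /kn): {"nx":27,"xq":92}
After op 19 (remove /nx): {"xq":92}
After op 20 (replace /xq 78): {"xq":78}

Answer: {"xq":78}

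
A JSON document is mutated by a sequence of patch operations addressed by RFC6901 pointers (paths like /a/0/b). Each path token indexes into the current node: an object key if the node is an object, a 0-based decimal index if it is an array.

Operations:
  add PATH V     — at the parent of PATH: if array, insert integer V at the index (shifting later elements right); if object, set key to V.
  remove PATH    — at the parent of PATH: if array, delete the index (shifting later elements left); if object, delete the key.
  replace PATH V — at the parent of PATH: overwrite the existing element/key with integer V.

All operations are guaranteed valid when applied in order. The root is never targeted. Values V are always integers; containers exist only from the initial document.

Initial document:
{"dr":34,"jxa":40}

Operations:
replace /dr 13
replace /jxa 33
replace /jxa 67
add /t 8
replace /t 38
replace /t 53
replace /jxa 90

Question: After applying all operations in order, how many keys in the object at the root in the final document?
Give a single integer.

Answer: 3

Derivation:
After op 1 (replace /dr 13): {"dr":13,"jxa":40}
After op 2 (replace /jxa 33): {"dr":13,"jxa":33}
After op 3 (replace /jxa 67): {"dr":13,"jxa":67}
After op 4 (add /t 8): {"dr":13,"jxa":67,"t":8}
After op 5 (replace /t 38): {"dr":13,"jxa":67,"t":38}
After op 6 (replace /t 53): {"dr":13,"jxa":67,"t":53}
After op 7 (replace /jxa 90): {"dr":13,"jxa":90,"t":53}
Size at the root: 3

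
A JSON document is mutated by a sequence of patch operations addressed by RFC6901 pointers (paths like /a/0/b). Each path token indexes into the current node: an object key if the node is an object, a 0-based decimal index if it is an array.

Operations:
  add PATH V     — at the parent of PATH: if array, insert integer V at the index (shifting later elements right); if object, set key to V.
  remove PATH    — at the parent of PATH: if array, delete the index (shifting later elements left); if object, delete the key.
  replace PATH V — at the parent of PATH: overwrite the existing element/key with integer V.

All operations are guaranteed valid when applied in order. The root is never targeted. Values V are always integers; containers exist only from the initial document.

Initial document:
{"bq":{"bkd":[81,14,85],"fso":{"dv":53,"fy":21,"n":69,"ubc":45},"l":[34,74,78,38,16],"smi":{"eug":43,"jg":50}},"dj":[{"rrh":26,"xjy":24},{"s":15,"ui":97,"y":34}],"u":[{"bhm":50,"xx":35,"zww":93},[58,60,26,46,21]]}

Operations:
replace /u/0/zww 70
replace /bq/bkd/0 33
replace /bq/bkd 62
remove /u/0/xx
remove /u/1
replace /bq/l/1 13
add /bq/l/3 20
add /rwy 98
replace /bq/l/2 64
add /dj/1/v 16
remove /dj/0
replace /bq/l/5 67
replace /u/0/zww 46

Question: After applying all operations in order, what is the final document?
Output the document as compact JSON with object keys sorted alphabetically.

Answer: {"bq":{"bkd":62,"fso":{"dv":53,"fy":21,"n":69,"ubc":45},"l":[34,13,64,20,38,67],"smi":{"eug":43,"jg":50}},"dj":[{"s":15,"ui":97,"v":16,"y":34}],"rwy":98,"u":[{"bhm":50,"zww":46}]}

Derivation:
After op 1 (replace /u/0/zww 70): {"bq":{"bkd":[81,14,85],"fso":{"dv":53,"fy":21,"n":69,"ubc":45},"l":[34,74,78,38,16],"smi":{"eug":43,"jg":50}},"dj":[{"rrh":26,"xjy":24},{"s":15,"ui":97,"y":34}],"u":[{"bhm":50,"xx":35,"zww":70},[58,60,26,46,21]]}
After op 2 (replace /bq/bkd/0 33): {"bq":{"bkd":[33,14,85],"fso":{"dv":53,"fy":21,"n":69,"ubc":45},"l":[34,74,78,38,16],"smi":{"eug":43,"jg":50}},"dj":[{"rrh":26,"xjy":24},{"s":15,"ui":97,"y":34}],"u":[{"bhm":50,"xx":35,"zww":70},[58,60,26,46,21]]}
After op 3 (replace /bq/bkd 62): {"bq":{"bkd":62,"fso":{"dv":53,"fy":21,"n":69,"ubc":45},"l":[34,74,78,38,16],"smi":{"eug":43,"jg":50}},"dj":[{"rrh":26,"xjy":24},{"s":15,"ui":97,"y":34}],"u":[{"bhm":50,"xx":35,"zww":70},[58,60,26,46,21]]}
After op 4 (remove /u/0/xx): {"bq":{"bkd":62,"fso":{"dv":53,"fy":21,"n":69,"ubc":45},"l":[34,74,78,38,16],"smi":{"eug":43,"jg":50}},"dj":[{"rrh":26,"xjy":24},{"s":15,"ui":97,"y":34}],"u":[{"bhm":50,"zww":70},[58,60,26,46,21]]}
After op 5 (remove /u/1): {"bq":{"bkd":62,"fso":{"dv":53,"fy":21,"n":69,"ubc":45},"l":[34,74,78,38,16],"smi":{"eug":43,"jg":50}},"dj":[{"rrh":26,"xjy":24},{"s":15,"ui":97,"y":34}],"u":[{"bhm":50,"zww":70}]}
After op 6 (replace /bq/l/1 13): {"bq":{"bkd":62,"fso":{"dv":53,"fy":21,"n":69,"ubc":45},"l":[34,13,78,38,16],"smi":{"eug":43,"jg":50}},"dj":[{"rrh":26,"xjy":24},{"s":15,"ui":97,"y":34}],"u":[{"bhm":50,"zww":70}]}
After op 7 (add /bq/l/3 20): {"bq":{"bkd":62,"fso":{"dv":53,"fy":21,"n":69,"ubc":45},"l":[34,13,78,20,38,16],"smi":{"eug":43,"jg":50}},"dj":[{"rrh":26,"xjy":24},{"s":15,"ui":97,"y":34}],"u":[{"bhm":50,"zww":70}]}
After op 8 (add /rwy 98): {"bq":{"bkd":62,"fso":{"dv":53,"fy":21,"n":69,"ubc":45},"l":[34,13,78,20,38,16],"smi":{"eug":43,"jg":50}},"dj":[{"rrh":26,"xjy":24},{"s":15,"ui":97,"y":34}],"rwy":98,"u":[{"bhm":50,"zww":70}]}
After op 9 (replace /bq/l/2 64): {"bq":{"bkd":62,"fso":{"dv":53,"fy":21,"n":69,"ubc":45},"l":[34,13,64,20,38,16],"smi":{"eug":43,"jg":50}},"dj":[{"rrh":26,"xjy":24},{"s":15,"ui":97,"y":34}],"rwy":98,"u":[{"bhm":50,"zww":70}]}
After op 10 (add /dj/1/v 16): {"bq":{"bkd":62,"fso":{"dv":53,"fy":21,"n":69,"ubc":45},"l":[34,13,64,20,38,16],"smi":{"eug":43,"jg":50}},"dj":[{"rrh":26,"xjy":24},{"s":15,"ui":97,"v":16,"y":34}],"rwy":98,"u":[{"bhm":50,"zww":70}]}
After op 11 (remove /dj/0): {"bq":{"bkd":62,"fso":{"dv":53,"fy":21,"n":69,"ubc":45},"l":[34,13,64,20,38,16],"smi":{"eug":43,"jg":50}},"dj":[{"s":15,"ui":97,"v":16,"y":34}],"rwy":98,"u":[{"bhm":50,"zww":70}]}
After op 12 (replace /bq/l/5 67): {"bq":{"bkd":62,"fso":{"dv":53,"fy":21,"n":69,"ubc":45},"l":[34,13,64,20,38,67],"smi":{"eug":43,"jg":50}},"dj":[{"s":15,"ui":97,"v":16,"y":34}],"rwy":98,"u":[{"bhm":50,"zww":70}]}
After op 13 (replace /u/0/zww 46): {"bq":{"bkd":62,"fso":{"dv":53,"fy":21,"n":69,"ubc":45},"l":[34,13,64,20,38,67],"smi":{"eug":43,"jg":50}},"dj":[{"s":15,"ui":97,"v":16,"y":34}],"rwy":98,"u":[{"bhm":50,"zww":46}]}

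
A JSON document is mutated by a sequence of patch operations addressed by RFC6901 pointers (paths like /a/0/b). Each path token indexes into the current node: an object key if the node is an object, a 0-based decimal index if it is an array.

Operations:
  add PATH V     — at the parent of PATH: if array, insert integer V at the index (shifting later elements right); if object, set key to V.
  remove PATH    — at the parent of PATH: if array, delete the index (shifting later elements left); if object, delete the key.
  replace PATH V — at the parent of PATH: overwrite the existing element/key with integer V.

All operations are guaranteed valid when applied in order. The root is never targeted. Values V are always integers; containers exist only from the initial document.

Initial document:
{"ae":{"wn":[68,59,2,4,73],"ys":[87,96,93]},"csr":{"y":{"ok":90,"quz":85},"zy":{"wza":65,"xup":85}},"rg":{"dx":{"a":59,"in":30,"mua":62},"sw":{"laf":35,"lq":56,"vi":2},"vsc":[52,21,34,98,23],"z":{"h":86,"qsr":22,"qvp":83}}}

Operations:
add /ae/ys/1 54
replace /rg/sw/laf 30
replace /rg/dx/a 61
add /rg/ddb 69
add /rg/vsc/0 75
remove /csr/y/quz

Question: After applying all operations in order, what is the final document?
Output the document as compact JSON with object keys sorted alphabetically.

After op 1 (add /ae/ys/1 54): {"ae":{"wn":[68,59,2,4,73],"ys":[87,54,96,93]},"csr":{"y":{"ok":90,"quz":85},"zy":{"wza":65,"xup":85}},"rg":{"dx":{"a":59,"in":30,"mua":62},"sw":{"laf":35,"lq":56,"vi":2},"vsc":[52,21,34,98,23],"z":{"h":86,"qsr":22,"qvp":83}}}
After op 2 (replace /rg/sw/laf 30): {"ae":{"wn":[68,59,2,4,73],"ys":[87,54,96,93]},"csr":{"y":{"ok":90,"quz":85},"zy":{"wza":65,"xup":85}},"rg":{"dx":{"a":59,"in":30,"mua":62},"sw":{"laf":30,"lq":56,"vi":2},"vsc":[52,21,34,98,23],"z":{"h":86,"qsr":22,"qvp":83}}}
After op 3 (replace /rg/dx/a 61): {"ae":{"wn":[68,59,2,4,73],"ys":[87,54,96,93]},"csr":{"y":{"ok":90,"quz":85},"zy":{"wza":65,"xup":85}},"rg":{"dx":{"a":61,"in":30,"mua":62},"sw":{"laf":30,"lq":56,"vi":2},"vsc":[52,21,34,98,23],"z":{"h":86,"qsr":22,"qvp":83}}}
After op 4 (add /rg/ddb 69): {"ae":{"wn":[68,59,2,4,73],"ys":[87,54,96,93]},"csr":{"y":{"ok":90,"quz":85},"zy":{"wza":65,"xup":85}},"rg":{"ddb":69,"dx":{"a":61,"in":30,"mua":62},"sw":{"laf":30,"lq":56,"vi":2},"vsc":[52,21,34,98,23],"z":{"h":86,"qsr":22,"qvp":83}}}
After op 5 (add /rg/vsc/0 75): {"ae":{"wn":[68,59,2,4,73],"ys":[87,54,96,93]},"csr":{"y":{"ok":90,"quz":85},"zy":{"wza":65,"xup":85}},"rg":{"ddb":69,"dx":{"a":61,"in":30,"mua":62},"sw":{"laf":30,"lq":56,"vi":2},"vsc":[75,52,21,34,98,23],"z":{"h":86,"qsr":22,"qvp":83}}}
After op 6 (remove /csr/y/quz): {"ae":{"wn":[68,59,2,4,73],"ys":[87,54,96,93]},"csr":{"y":{"ok":90},"zy":{"wza":65,"xup":85}},"rg":{"ddb":69,"dx":{"a":61,"in":30,"mua":62},"sw":{"laf":30,"lq":56,"vi":2},"vsc":[75,52,21,34,98,23],"z":{"h":86,"qsr":22,"qvp":83}}}

Answer: {"ae":{"wn":[68,59,2,4,73],"ys":[87,54,96,93]},"csr":{"y":{"ok":90},"zy":{"wza":65,"xup":85}},"rg":{"ddb":69,"dx":{"a":61,"in":30,"mua":62},"sw":{"laf":30,"lq":56,"vi":2},"vsc":[75,52,21,34,98,23],"z":{"h":86,"qsr":22,"qvp":83}}}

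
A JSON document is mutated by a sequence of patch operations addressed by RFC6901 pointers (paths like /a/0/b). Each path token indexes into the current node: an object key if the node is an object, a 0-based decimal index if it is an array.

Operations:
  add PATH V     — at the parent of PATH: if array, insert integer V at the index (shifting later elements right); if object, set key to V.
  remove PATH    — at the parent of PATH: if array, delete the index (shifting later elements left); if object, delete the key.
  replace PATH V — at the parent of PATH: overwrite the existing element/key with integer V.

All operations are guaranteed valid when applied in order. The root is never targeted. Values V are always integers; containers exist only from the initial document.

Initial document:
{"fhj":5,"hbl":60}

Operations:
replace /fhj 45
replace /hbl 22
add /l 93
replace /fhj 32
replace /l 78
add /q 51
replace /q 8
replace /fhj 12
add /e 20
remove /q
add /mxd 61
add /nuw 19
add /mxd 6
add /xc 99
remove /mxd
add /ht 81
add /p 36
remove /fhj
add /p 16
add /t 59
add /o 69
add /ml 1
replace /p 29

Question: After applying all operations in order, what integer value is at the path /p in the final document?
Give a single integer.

After op 1 (replace /fhj 45): {"fhj":45,"hbl":60}
After op 2 (replace /hbl 22): {"fhj":45,"hbl":22}
After op 3 (add /l 93): {"fhj":45,"hbl":22,"l":93}
After op 4 (replace /fhj 32): {"fhj":32,"hbl":22,"l":93}
After op 5 (replace /l 78): {"fhj":32,"hbl":22,"l":78}
After op 6 (add /q 51): {"fhj":32,"hbl":22,"l":78,"q":51}
After op 7 (replace /q 8): {"fhj":32,"hbl":22,"l":78,"q":8}
After op 8 (replace /fhj 12): {"fhj":12,"hbl":22,"l":78,"q":8}
After op 9 (add /e 20): {"e":20,"fhj":12,"hbl":22,"l":78,"q":8}
After op 10 (remove /q): {"e":20,"fhj":12,"hbl":22,"l":78}
After op 11 (add /mxd 61): {"e":20,"fhj":12,"hbl":22,"l":78,"mxd":61}
After op 12 (add /nuw 19): {"e":20,"fhj":12,"hbl":22,"l":78,"mxd":61,"nuw":19}
After op 13 (add /mxd 6): {"e":20,"fhj":12,"hbl":22,"l":78,"mxd":6,"nuw":19}
After op 14 (add /xc 99): {"e":20,"fhj":12,"hbl":22,"l":78,"mxd":6,"nuw":19,"xc":99}
After op 15 (remove /mxd): {"e":20,"fhj":12,"hbl":22,"l":78,"nuw":19,"xc":99}
After op 16 (add /ht 81): {"e":20,"fhj":12,"hbl":22,"ht":81,"l":78,"nuw":19,"xc":99}
After op 17 (add /p 36): {"e":20,"fhj":12,"hbl":22,"ht":81,"l":78,"nuw":19,"p":36,"xc":99}
After op 18 (remove /fhj): {"e":20,"hbl":22,"ht":81,"l":78,"nuw":19,"p":36,"xc":99}
After op 19 (add /p 16): {"e":20,"hbl":22,"ht":81,"l":78,"nuw":19,"p":16,"xc":99}
After op 20 (add /t 59): {"e":20,"hbl":22,"ht":81,"l":78,"nuw":19,"p":16,"t":59,"xc":99}
After op 21 (add /o 69): {"e":20,"hbl":22,"ht":81,"l":78,"nuw":19,"o":69,"p":16,"t":59,"xc":99}
After op 22 (add /ml 1): {"e":20,"hbl":22,"ht":81,"l":78,"ml":1,"nuw":19,"o":69,"p":16,"t":59,"xc":99}
After op 23 (replace /p 29): {"e":20,"hbl":22,"ht":81,"l":78,"ml":1,"nuw":19,"o":69,"p":29,"t":59,"xc":99}
Value at /p: 29

Answer: 29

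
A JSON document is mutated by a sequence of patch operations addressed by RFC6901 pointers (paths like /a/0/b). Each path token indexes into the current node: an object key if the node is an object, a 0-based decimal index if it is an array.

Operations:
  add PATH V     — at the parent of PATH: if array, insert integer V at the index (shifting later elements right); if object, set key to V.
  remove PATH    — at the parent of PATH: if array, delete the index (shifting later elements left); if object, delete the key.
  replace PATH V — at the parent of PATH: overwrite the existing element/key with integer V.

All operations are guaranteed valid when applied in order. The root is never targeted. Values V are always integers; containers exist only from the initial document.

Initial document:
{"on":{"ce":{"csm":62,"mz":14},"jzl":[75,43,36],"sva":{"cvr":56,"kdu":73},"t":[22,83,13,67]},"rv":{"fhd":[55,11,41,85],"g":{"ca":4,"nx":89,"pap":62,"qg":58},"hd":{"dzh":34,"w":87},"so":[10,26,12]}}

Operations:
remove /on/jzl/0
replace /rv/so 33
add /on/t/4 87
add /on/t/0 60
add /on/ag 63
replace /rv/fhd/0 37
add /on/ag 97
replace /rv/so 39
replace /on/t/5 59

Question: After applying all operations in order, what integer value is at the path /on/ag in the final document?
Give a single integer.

Answer: 97

Derivation:
After op 1 (remove /on/jzl/0): {"on":{"ce":{"csm":62,"mz":14},"jzl":[43,36],"sva":{"cvr":56,"kdu":73},"t":[22,83,13,67]},"rv":{"fhd":[55,11,41,85],"g":{"ca":4,"nx":89,"pap":62,"qg":58},"hd":{"dzh":34,"w":87},"so":[10,26,12]}}
After op 2 (replace /rv/so 33): {"on":{"ce":{"csm":62,"mz":14},"jzl":[43,36],"sva":{"cvr":56,"kdu":73},"t":[22,83,13,67]},"rv":{"fhd":[55,11,41,85],"g":{"ca":4,"nx":89,"pap":62,"qg":58},"hd":{"dzh":34,"w":87},"so":33}}
After op 3 (add /on/t/4 87): {"on":{"ce":{"csm":62,"mz":14},"jzl":[43,36],"sva":{"cvr":56,"kdu":73},"t":[22,83,13,67,87]},"rv":{"fhd":[55,11,41,85],"g":{"ca":4,"nx":89,"pap":62,"qg":58},"hd":{"dzh":34,"w":87},"so":33}}
After op 4 (add /on/t/0 60): {"on":{"ce":{"csm":62,"mz":14},"jzl":[43,36],"sva":{"cvr":56,"kdu":73},"t":[60,22,83,13,67,87]},"rv":{"fhd":[55,11,41,85],"g":{"ca":4,"nx":89,"pap":62,"qg":58},"hd":{"dzh":34,"w":87},"so":33}}
After op 5 (add /on/ag 63): {"on":{"ag":63,"ce":{"csm":62,"mz":14},"jzl":[43,36],"sva":{"cvr":56,"kdu":73},"t":[60,22,83,13,67,87]},"rv":{"fhd":[55,11,41,85],"g":{"ca":4,"nx":89,"pap":62,"qg":58},"hd":{"dzh":34,"w":87},"so":33}}
After op 6 (replace /rv/fhd/0 37): {"on":{"ag":63,"ce":{"csm":62,"mz":14},"jzl":[43,36],"sva":{"cvr":56,"kdu":73},"t":[60,22,83,13,67,87]},"rv":{"fhd":[37,11,41,85],"g":{"ca":4,"nx":89,"pap":62,"qg":58},"hd":{"dzh":34,"w":87},"so":33}}
After op 7 (add /on/ag 97): {"on":{"ag":97,"ce":{"csm":62,"mz":14},"jzl":[43,36],"sva":{"cvr":56,"kdu":73},"t":[60,22,83,13,67,87]},"rv":{"fhd":[37,11,41,85],"g":{"ca":4,"nx":89,"pap":62,"qg":58},"hd":{"dzh":34,"w":87},"so":33}}
After op 8 (replace /rv/so 39): {"on":{"ag":97,"ce":{"csm":62,"mz":14},"jzl":[43,36],"sva":{"cvr":56,"kdu":73},"t":[60,22,83,13,67,87]},"rv":{"fhd":[37,11,41,85],"g":{"ca":4,"nx":89,"pap":62,"qg":58},"hd":{"dzh":34,"w":87},"so":39}}
After op 9 (replace /on/t/5 59): {"on":{"ag":97,"ce":{"csm":62,"mz":14},"jzl":[43,36],"sva":{"cvr":56,"kdu":73},"t":[60,22,83,13,67,59]},"rv":{"fhd":[37,11,41,85],"g":{"ca":4,"nx":89,"pap":62,"qg":58},"hd":{"dzh":34,"w":87},"so":39}}
Value at /on/ag: 97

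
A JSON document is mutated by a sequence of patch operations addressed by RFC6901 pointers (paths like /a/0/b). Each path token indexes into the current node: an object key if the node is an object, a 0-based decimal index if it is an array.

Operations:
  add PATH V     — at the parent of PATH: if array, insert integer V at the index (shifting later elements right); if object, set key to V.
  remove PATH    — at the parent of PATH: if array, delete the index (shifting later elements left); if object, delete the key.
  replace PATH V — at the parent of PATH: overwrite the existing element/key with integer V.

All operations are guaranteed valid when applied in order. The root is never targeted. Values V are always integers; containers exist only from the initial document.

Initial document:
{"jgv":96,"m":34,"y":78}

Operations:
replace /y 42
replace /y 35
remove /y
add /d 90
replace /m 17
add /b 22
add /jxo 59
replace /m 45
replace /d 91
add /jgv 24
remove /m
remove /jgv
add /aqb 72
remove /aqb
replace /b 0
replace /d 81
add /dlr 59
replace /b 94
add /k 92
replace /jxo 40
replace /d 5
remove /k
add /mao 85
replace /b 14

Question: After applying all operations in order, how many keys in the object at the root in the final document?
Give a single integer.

After op 1 (replace /y 42): {"jgv":96,"m":34,"y":42}
After op 2 (replace /y 35): {"jgv":96,"m":34,"y":35}
After op 3 (remove /y): {"jgv":96,"m":34}
After op 4 (add /d 90): {"d":90,"jgv":96,"m":34}
After op 5 (replace /m 17): {"d":90,"jgv":96,"m":17}
After op 6 (add /b 22): {"b":22,"d":90,"jgv":96,"m":17}
After op 7 (add /jxo 59): {"b":22,"d":90,"jgv":96,"jxo":59,"m":17}
After op 8 (replace /m 45): {"b":22,"d":90,"jgv":96,"jxo":59,"m":45}
After op 9 (replace /d 91): {"b":22,"d":91,"jgv":96,"jxo":59,"m":45}
After op 10 (add /jgv 24): {"b":22,"d":91,"jgv":24,"jxo":59,"m":45}
After op 11 (remove /m): {"b":22,"d":91,"jgv":24,"jxo":59}
After op 12 (remove /jgv): {"b":22,"d":91,"jxo":59}
After op 13 (add /aqb 72): {"aqb":72,"b":22,"d":91,"jxo":59}
After op 14 (remove /aqb): {"b":22,"d":91,"jxo":59}
After op 15 (replace /b 0): {"b":0,"d":91,"jxo":59}
After op 16 (replace /d 81): {"b":0,"d":81,"jxo":59}
After op 17 (add /dlr 59): {"b":0,"d":81,"dlr":59,"jxo":59}
After op 18 (replace /b 94): {"b":94,"d":81,"dlr":59,"jxo":59}
After op 19 (add /k 92): {"b":94,"d":81,"dlr":59,"jxo":59,"k":92}
After op 20 (replace /jxo 40): {"b":94,"d":81,"dlr":59,"jxo":40,"k":92}
After op 21 (replace /d 5): {"b":94,"d":5,"dlr":59,"jxo":40,"k":92}
After op 22 (remove /k): {"b":94,"d":5,"dlr":59,"jxo":40}
After op 23 (add /mao 85): {"b":94,"d":5,"dlr":59,"jxo":40,"mao":85}
After op 24 (replace /b 14): {"b":14,"d":5,"dlr":59,"jxo":40,"mao":85}
Size at the root: 5

Answer: 5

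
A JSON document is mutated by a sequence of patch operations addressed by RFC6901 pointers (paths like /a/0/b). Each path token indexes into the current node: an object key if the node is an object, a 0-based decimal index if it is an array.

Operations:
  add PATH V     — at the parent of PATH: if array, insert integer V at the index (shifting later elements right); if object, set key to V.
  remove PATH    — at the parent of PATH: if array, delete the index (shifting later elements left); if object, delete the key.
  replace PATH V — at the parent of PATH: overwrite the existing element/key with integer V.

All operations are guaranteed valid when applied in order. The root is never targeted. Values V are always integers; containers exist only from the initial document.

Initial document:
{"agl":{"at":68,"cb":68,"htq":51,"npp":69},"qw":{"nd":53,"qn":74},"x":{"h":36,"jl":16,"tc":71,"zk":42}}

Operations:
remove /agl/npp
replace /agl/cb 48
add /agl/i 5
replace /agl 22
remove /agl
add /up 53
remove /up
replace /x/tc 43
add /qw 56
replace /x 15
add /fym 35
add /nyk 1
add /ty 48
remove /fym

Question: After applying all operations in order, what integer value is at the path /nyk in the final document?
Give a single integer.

Answer: 1

Derivation:
After op 1 (remove /agl/npp): {"agl":{"at":68,"cb":68,"htq":51},"qw":{"nd":53,"qn":74},"x":{"h":36,"jl":16,"tc":71,"zk":42}}
After op 2 (replace /agl/cb 48): {"agl":{"at":68,"cb":48,"htq":51},"qw":{"nd":53,"qn":74},"x":{"h":36,"jl":16,"tc":71,"zk":42}}
After op 3 (add /agl/i 5): {"agl":{"at":68,"cb":48,"htq":51,"i":5},"qw":{"nd":53,"qn":74},"x":{"h":36,"jl":16,"tc":71,"zk":42}}
After op 4 (replace /agl 22): {"agl":22,"qw":{"nd":53,"qn":74},"x":{"h":36,"jl":16,"tc":71,"zk":42}}
After op 5 (remove /agl): {"qw":{"nd":53,"qn":74},"x":{"h":36,"jl":16,"tc":71,"zk":42}}
After op 6 (add /up 53): {"qw":{"nd":53,"qn":74},"up":53,"x":{"h":36,"jl":16,"tc":71,"zk":42}}
After op 7 (remove /up): {"qw":{"nd":53,"qn":74},"x":{"h":36,"jl":16,"tc":71,"zk":42}}
After op 8 (replace /x/tc 43): {"qw":{"nd":53,"qn":74},"x":{"h":36,"jl":16,"tc":43,"zk":42}}
After op 9 (add /qw 56): {"qw":56,"x":{"h":36,"jl":16,"tc":43,"zk":42}}
After op 10 (replace /x 15): {"qw":56,"x":15}
After op 11 (add /fym 35): {"fym":35,"qw":56,"x":15}
After op 12 (add /nyk 1): {"fym":35,"nyk":1,"qw":56,"x":15}
After op 13 (add /ty 48): {"fym":35,"nyk":1,"qw":56,"ty":48,"x":15}
After op 14 (remove /fym): {"nyk":1,"qw":56,"ty":48,"x":15}
Value at /nyk: 1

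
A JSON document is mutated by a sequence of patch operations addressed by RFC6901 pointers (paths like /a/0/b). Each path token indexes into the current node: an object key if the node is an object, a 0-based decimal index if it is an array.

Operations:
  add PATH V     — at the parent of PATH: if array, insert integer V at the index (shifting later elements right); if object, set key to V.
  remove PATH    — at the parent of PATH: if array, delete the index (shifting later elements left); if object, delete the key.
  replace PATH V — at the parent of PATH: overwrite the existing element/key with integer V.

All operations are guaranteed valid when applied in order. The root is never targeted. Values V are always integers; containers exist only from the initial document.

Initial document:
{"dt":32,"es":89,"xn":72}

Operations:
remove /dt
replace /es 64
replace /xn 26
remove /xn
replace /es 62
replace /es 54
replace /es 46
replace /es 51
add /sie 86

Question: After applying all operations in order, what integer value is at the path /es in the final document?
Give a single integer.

After op 1 (remove /dt): {"es":89,"xn":72}
After op 2 (replace /es 64): {"es":64,"xn":72}
After op 3 (replace /xn 26): {"es":64,"xn":26}
After op 4 (remove /xn): {"es":64}
After op 5 (replace /es 62): {"es":62}
After op 6 (replace /es 54): {"es":54}
After op 7 (replace /es 46): {"es":46}
After op 8 (replace /es 51): {"es":51}
After op 9 (add /sie 86): {"es":51,"sie":86}
Value at /es: 51

Answer: 51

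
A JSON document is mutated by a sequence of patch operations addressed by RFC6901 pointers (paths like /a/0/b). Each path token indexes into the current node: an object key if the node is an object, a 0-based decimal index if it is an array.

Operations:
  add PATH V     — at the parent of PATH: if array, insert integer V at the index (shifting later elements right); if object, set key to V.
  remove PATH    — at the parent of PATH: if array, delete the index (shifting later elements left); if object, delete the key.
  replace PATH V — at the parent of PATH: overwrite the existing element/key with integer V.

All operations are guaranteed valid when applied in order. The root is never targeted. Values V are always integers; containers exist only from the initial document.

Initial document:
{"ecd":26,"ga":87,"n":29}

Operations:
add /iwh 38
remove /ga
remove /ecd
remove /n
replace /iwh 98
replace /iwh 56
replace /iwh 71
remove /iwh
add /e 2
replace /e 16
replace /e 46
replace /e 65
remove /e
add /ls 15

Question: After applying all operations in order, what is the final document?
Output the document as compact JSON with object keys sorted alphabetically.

After op 1 (add /iwh 38): {"ecd":26,"ga":87,"iwh":38,"n":29}
After op 2 (remove /ga): {"ecd":26,"iwh":38,"n":29}
After op 3 (remove /ecd): {"iwh":38,"n":29}
After op 4 (remove /n): {"iwh":38}
After op 5 (replace /iwh 98): {"iwh":98}
After op 6 (replace /iwh 56): {"iwh":56}
After op 7 (replace /iwh 71): {"iwh":71}
After op 8 (remove /iwh): {}
After op 9 (add /e 2): {"e":2}
After op 10 (replace /e 16): {"e":16}
After op 11 (replace /e 46): {"e":46}
After op 12 (replace /e 65): {"e":65}
After op 13 (remove /e): {}
After op 14 (add /ls 15): {"ls":15}

Answer: {"ls":15}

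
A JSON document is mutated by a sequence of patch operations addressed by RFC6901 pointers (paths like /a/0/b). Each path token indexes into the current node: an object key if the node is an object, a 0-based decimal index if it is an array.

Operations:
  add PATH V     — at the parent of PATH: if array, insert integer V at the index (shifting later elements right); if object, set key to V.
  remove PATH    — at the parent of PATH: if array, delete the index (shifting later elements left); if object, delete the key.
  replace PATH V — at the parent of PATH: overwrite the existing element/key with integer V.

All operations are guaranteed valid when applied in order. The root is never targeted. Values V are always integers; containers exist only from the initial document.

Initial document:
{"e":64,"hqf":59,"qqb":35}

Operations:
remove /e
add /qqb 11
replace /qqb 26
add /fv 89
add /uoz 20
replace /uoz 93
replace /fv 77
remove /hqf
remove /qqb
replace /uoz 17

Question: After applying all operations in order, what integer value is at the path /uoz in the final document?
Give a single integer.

After op 1 (remove /e): {"hqf":59,"qqb":35}
After op 2 (add /qqb 11): {"hqf":59,"qqb":11}
After op 3 (replace /qqb 26): {"hqf":59,"qqb":26}
After op 4 (add /fv 89): {"fv":89,"hqf":59,"qqb":26}
After op 5 (add /uoz 20): {"fv":89,"hqf":59,"qqb":26,"uoz":20}
After op 6 (replace /uoz 93): {"fv":89,"hqf":59,"qqb":26,"uoz":93}
After op 7 (replace /fv 77): {"fv":77,"hqf":59,"qqb":26,"uoz":93}
After op 8 (remove /hqf): {"fv":77,"qqb":26,"uoz":93}
After op 9 (remove /qqb): {"fv":77,"uoz":93}
After op 10 (replace /uoz 17): {"fv":77,"uoz":17}
Value at /uoz: 17

Answer: 17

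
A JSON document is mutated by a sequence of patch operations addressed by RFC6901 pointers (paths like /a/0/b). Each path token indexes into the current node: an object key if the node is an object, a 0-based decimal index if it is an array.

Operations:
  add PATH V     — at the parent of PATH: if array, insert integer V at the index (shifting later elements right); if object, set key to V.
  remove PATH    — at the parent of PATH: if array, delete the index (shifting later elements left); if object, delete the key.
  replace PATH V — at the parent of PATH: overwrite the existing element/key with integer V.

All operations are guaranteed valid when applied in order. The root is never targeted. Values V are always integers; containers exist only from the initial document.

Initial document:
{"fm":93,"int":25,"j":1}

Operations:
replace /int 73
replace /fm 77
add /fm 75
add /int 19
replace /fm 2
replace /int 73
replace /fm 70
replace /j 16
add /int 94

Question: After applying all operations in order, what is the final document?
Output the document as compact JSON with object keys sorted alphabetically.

After op 1 (replace /int 73): {"fm":93,"int":73,"j":1}
After op 2 (replace /fm 77): {"fm":77,"int":73,"j":1}
After op 3 (add /fm 75): {"fm":75,"int":73,"j":1}
After op 4 (add /int 19): {"fm":75,"int":19,"j":1}
After op 5 (replace /fm 2): {"fm":2,"int":19,"j":1}
After op 6 (replace /int 73): {"fm":2,"int":73,"j":1}
After op 7 (replace /fm 70): {"fm":70,"int":73,"j":1}
After op 8 (replace /j 16): {"fm":70,"int":73,"j":16}
After op 9 (add /int 94): {"fm":70,"int":94,"j":16}

Answer: {"fm":70,"int":94,"j":16}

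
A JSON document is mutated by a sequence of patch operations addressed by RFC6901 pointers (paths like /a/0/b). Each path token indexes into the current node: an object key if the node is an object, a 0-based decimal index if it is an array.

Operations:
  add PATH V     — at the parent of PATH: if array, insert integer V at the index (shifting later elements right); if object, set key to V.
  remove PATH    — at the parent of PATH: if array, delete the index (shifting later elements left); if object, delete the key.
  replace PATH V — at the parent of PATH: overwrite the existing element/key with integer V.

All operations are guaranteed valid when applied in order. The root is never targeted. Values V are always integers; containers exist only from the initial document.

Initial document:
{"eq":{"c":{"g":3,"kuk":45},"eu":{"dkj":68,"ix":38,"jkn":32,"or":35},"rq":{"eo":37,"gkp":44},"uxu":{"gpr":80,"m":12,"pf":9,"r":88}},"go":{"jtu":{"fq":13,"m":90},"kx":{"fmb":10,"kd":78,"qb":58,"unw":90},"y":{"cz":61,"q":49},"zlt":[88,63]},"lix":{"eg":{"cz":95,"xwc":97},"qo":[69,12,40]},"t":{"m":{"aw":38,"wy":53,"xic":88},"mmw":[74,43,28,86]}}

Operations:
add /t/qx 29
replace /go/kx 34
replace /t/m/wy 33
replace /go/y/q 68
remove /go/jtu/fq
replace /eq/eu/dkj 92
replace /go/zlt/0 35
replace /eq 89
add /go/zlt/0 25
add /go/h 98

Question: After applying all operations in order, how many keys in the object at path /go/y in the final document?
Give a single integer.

After op 1 (add /t/qx 29): {"eq":{"c":{"g":3,"kuk":45},"eu":{"dkj":68,"ix":38,"jkn":32,"or":35},"rq":{"eo":37,"gkp":44},"uxu":{"gpr":80,"m":12,"pf":9,"r":88}},"go":{"jtu":{"fq":13,"m":90},"kx":{"fmb":10,"kd":78,"qb":58,"unw":90},"y":{"cz":61,"q":49},"zlt":[88,63]},"lix":{"eg":{"cz":95,"xwc":97},"qo":[69,12,40]},"t":{"m":{"aw":38,"wy":53,"xic":88},"mmw":[74,43,28,86],"qx":29}}
After op 2 (replace /go/kx 34): {"eq":{"c":{"g":3,"kuk":45},"eu":{"dkj":68,"ix":38,"jkn":32,"or":35},"rq":{"eo":37,"gkp":44},"uxu":{"gpr":80,"m":12,"pf":9,"r":88}},"go":{"jtu":{"fq":13,"m":90},"kx":34,"y":{"cz":61,"q":49},"zlt":[88,63]},"lix":{"eg":{"cz":95,"xwc":97},"qo":[69,12,40]},"t":{"m":{"aw":38,"wy":53,"xic":88},"mmw":[74,43,28,86],"qx":29}}
After op 3 (replace /t/m/wy 33): {"eq":{"c":{"g":3,"kuk":45},"eu":{"dkj":68,"ix":38,"jkn":32,"or":35},"rq":{"eo":37,"gkp":44},"uxu":{"gpr":80,"m":12,"pf":9,"r":88}},"go":{"jtu":{"fq":13,"m":90},"kx":34,"y":{"cz":61,"q":49},"zlt":[88,63]},"lix":{"eg":{"cz":95,"xwc":97},"qo":[69,12,40]},"t":{"m":{"aw":38,"wy":33,"xic":88},"mmw":[74,43,28,86],"qx":29}}
After op 4 (replace /go/y/q 68): {"eq":{"c":{"g":3,"kuk":45},"eu":{"dkj":68,"ix":38,"jkn":32,"or":35},"rq":{"eo":37,"gkp":44},"uxu":{"gpr":80,"m":12,"pf":9,"r":88}},"go":{"jtu":{"fq":13,"m":90},"kx":34,"y":{"cz":61,"q":68},"zlt":[88,63]},"lix":{"eg":{"cz":95,"xwc":97},"qo":[69,12,40]},"t":{"m":{"aw":38,"wy":33,"xic":88},"mmw":[74,43,28,86],"qx":29}}
After op 5 (remove /go/jtu/fq): {"eq":{"c":{"g":3,"kuk":45},"eu":{"dkj":68,"ix":38,"jkn":32,"or":35},"rq":{"eo":37,"gkp":44},"uxu":{"gpr":80,"m":12,"pf":9,"r":88}},"go":{"jtu":{"m":90},"kx":34,"y":{"cz":61,"q":68},"zlt":[88,63]},"lix":{"eg":{"cz":95,"xwc":97},"qo":[69,12,40]},"t":{"m":{"aw":38,"wy":33,"xic":88},"mmw":[74,43,28,86],"qx":29}}
After op 6 (replace /eq/eu/dkj 92): {"eq":{"c":{"g":3,"kuk":45},"eu":{"dkj":92,"ix":38,"jkn":32,"or":35},"rq":{"eo":37,"gkp":44},"uxu":{"gpr":80,"m":12,"pf":9,"r":88}},"go":{"jtu":{"m":90},"kx":34,"y":{"cz":61,"q":68},"zlt":[88,63]},"lix":{"eg":{"cz":95,"xwc":97},"qo":[69,12,40]},"t":{"m":{"aw":38,"wy":33,"xic":88},"mmw":[74,43,28,86],"qx":29}}
After op 7 (replace /go/zlt/0 35): {"eq":{"c":{"g":3,"kuk":45},"eu":{"dkj":92,"ix":38,"jkn":32,"or":35},"rq":{"eo":37,"gkp":44},"uxu":{"gpr":80,"m":12,"pf":9,"r":88}},"go":{"jtu":{"m":90},"kx":34,"y":{"cz":61,"q":68},"zlt":[35,63]},"lix":{"eg":{"cz":95,"xwc":97},"qo":[69,12,40]},"t":{"m":{"aw":38,"wy":33,"xic":88},"mmw":[74,43,28,86],"qx":29}}
After op 8 (replace /eq 89): {"eq":89,"go":{"jtu":{"m":90},"kx":34,"y":{"cz":61,"q":68},"zlt":[35,63]},"lix":{"eg":{"cz":95,"xwc":97},"qo":[69,12,40]},"t":{"m":{"aw":38,"wy":33,"xic":88},"mmw":[74,43,28,86],"qx":29}}
After op 9 (add /go/zlt/0 25): {"eq":89,"go":{"jtu":{"m":90},"kx":34,"y":{"cz":61,"q":68},"zlt":[25,35,63]},"lix":{"eg":{"cz":95,"xwc":97},"qo":[69,12,40]},"t":{"m":{"aw":38,"wy":33,"xic":88},"mmw":[74,43,28,86],"qx":29}}
After op 10 (add /go/h 98): {"eq":89,"go":{"h":98,"jtu":{"m":90},"kx":34,"y":{"cz":61,"q":68},"zlt":[25,35,63]},"lix":{"eg":{"cz":95,"xwc":97},"qo":[69,12,40]},"t":{"m":{"aw":38,"wy":33,"xic":88},"mmw":[74,43,28,86],"qx":29}}
Size at path /go/y: 2

Answer: 2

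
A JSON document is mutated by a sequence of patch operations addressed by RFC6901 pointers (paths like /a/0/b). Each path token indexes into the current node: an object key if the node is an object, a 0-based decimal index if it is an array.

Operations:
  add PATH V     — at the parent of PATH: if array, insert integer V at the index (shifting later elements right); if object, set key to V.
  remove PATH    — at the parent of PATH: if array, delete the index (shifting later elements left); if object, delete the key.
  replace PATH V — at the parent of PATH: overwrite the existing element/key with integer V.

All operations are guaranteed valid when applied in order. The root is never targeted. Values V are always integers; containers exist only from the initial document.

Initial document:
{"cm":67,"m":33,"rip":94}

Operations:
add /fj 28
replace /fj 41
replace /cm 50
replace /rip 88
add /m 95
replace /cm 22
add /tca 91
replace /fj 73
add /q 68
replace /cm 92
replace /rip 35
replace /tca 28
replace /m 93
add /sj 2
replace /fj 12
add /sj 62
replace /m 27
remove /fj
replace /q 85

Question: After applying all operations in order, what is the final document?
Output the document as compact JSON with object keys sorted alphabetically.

After op 1 (add /fj 28): {"cm":67,"fj":28,"m":33,"rip":94}
After op 2 (replace /fj 41): {"cm":67,"fj":41,"m":33,"rip":94}
After op 3 (replace /cm 50): {"cm":50,"fj":41,"m":33,"rip":94}
After op 4 (replace /rip 88): {"cm":50,"fj":41,"m":33,"rip":88}
After op 5 (add /m 95): {"cm":50,"fj":41,"m":95,"rip":88}
After op 6 (replace /cm 22): {"cm":22,"fj":41,"m":95,"rip":88}
After op 7 (add /tca 91): {"cm":22,"fj":41,"m":95,"rip":88,"tca":91}
After op 8 (replace /fj 73): {"cm":22,"fj":73,"m":95,"rip":88,"tca":91}
After op 9 (add /q 68): {"cm":22,"fj":73,"m":95,"q":68,"rip":88,"tca":91}
After op 10 (replace /cm 92): {"cm":92,"fj":73,"m":95,"q":68,"rip":88,"tca":91}
After op 11 (replace /rip 35): {"cm":92,"fj":73,"m":95,"q":68,"rip":35,"tca":91}
After op 12 (replace /tca 28): {"cm":92,"fj":73,"m":95,"q":68,"rip":35,"tca":28}
After op 13 (replace /m 93): {"cm":92,"fj":73,"m":93,"q":68,"rip":35,"tca":28}
After op 14 (add /sj 2): {"cm":92,"fj":73,"m":93,"q":68,"rip":35,"sj":2,"tca":28}
After op 15 (replace /fj 12): {"cm":92,"fj":12,"m":93,"q":68,"rip":35,"sj":2,"tca":28}
After op 16 (add /sj 62): {"cm":92,"fj":12,"m":93,"q":68,"rip":35,"sj":62,"tca":28}
After op 17 (replace /m 27): {"cm":92,"fj":12,"m":27,"q":68,"rip":35,"sj":62,"tca":28}
After op 18 (remove /fj): {"cm":92,"m":27,"q":68,"rip":35,"sj":62,"tca":28}
After op 19 (replace /q 85): {"cm":92,"m":27,"q":85,"rip":35,"sj":62,"tca":28}

Answer: {"cm":92,"m":27,"q":85,"rip":35,"sj":62,"tca":28}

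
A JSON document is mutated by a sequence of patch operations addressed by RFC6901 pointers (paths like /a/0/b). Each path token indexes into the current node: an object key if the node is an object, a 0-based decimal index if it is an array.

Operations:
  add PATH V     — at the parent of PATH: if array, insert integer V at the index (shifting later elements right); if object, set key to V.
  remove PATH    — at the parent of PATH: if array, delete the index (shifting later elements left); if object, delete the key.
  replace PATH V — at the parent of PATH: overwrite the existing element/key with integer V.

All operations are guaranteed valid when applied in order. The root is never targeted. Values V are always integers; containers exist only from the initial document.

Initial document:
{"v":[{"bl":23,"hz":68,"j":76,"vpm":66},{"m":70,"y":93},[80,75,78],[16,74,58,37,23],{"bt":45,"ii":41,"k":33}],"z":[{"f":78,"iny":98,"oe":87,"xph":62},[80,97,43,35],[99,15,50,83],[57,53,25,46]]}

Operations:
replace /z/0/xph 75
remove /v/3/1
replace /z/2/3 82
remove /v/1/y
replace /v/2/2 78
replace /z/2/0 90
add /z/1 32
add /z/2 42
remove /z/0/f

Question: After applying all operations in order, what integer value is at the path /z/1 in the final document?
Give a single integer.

After op 1 (replace /z/0/xph 75): {"v":[{"bl":23,"hz":68,"j":76,"vpm":66},{"m":70,"y":93},[80,75,78],[16,74,58,37,23],{"bt":45,"ii":41,"k":33}],"z":[{"f":78,"iny":98,"oe":87,"xph":75},[80,97,43,35],[99,15,50,83],[57,53,25,46]]}
After op 2 (remove /v/3/1): {"v":[{"bl":23,"hz":68,"j":76,"vpm":66},{"m":70,"y":93},[80,75,78],[16,58,37,23],{"bt":45,"ii":41,"k":33}],"z":[{"f":78,"iny":98,"oe":87,"xph":75},[80,97,43,35],[99,15,50,83],[57,53,25,46]]}
After op 3 (replace /z/2/3 82): {"v":[{"bl":23,"hz":68,"j":76,"vpm":66},{"m":70,"y":93},[80,75,78],[16,58,37,23],{"bt":45,"ii":41,"k":33}],"z":[{"f":78,"iny":98,"oe":87,"xph":75},[80,97,43,35],[99,15,50,82],[57,53,25,46]]}
After op 4 (remove /v/1/y): {"v":[{"bl":23,"hz":68,"j":76,"vpm":66},{"m":70},[80,75,78],[16,58,37,23],{"bt":45,"ii":41,"k":33}],"z":[{"f":78,"iny":98,"oe":87,"xph":75},[80,97,43,35],[99,15,50,82],[57,53,25,46]]}
After op 5 (replace /v/2/2 78): {"v":[{"bl":23,"hz":68,"j":76,"vpm":66},{"m":70},[80,75,78],[16,58,37,23],{"bt":45,"ii":41,"k":33}],"z":[{"f":78,"iny":98,"oe":87,"xph":75},[80,97,43,35],[99,15,50,82],[57,53,25,46]]}
After op 6 (replace /z/2/0 90): {"v":[{"bl":23,"hz":68,"j":76,"vpm":66},{"m":70},[80,75,78],[16,58,37,23],{"bt":45,"ii":41,"k":33}],"z":[{"f":78,"iny":98,"oe":87,"xph":75},[80,97,43,35],[90,15,50,82],[57,53,25,46]]}
After op 7 (add /z/1 32): {"v":[{"bl":23,"hz":68,"j":76,"vpm":66},{"m":70},[80,75,78],[16,58,37,23],{"bt":45,"ii":41,"k":33}],"z":[{"f":78,"iny":98,"oe":87,"xph":75},32,[80,97,43,35],[90,15,50,82],[57,53,25,46]]}
After op 8 (add /z/2 42): {"v":[{"bl":23,"hz":68,"j":76,"vpm":66},{"m":70},[80,75,78],[16,58,37,23],{"bt":45,"ii":41,"k":33}],"z":[{"f":78,"iny":98,"oe":87,"xph":75},32,42,[80,97,43,35],[90,15,50,82],[57,53,25,46]]}
After op 9 (remove /z/0/f): {"v":[{"bl":23,"hz":68,"j":76,"vpm":66},{"m":70},[80,75,78],[16,58,37,23],{"bt":45,"ii":41,"k":33}],"z":[{"iny":98,"oe":87,"xph":75},32,42,[80,97,43,35],[90,15,50,82],[57,53,25,46]]}
Value at /z/1: 32

Answer: 32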